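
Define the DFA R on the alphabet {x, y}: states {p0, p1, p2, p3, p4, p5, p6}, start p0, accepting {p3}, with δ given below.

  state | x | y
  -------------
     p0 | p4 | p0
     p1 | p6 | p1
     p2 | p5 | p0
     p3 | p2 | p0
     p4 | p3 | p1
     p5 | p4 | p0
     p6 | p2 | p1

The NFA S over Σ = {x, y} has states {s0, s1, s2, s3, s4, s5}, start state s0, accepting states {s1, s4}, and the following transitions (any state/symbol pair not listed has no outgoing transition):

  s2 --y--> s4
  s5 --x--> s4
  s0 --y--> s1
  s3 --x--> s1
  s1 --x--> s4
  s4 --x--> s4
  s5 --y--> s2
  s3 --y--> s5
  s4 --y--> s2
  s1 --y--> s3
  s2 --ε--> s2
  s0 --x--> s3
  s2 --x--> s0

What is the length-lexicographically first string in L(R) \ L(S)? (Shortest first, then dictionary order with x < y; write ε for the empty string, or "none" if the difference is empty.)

xxxyxx

The string xxxyxx is accepted by R but not by S.
No shorter string lies in the difference, and xxxyxx is the lexicographically first length-6 string in L(R) \ L(S).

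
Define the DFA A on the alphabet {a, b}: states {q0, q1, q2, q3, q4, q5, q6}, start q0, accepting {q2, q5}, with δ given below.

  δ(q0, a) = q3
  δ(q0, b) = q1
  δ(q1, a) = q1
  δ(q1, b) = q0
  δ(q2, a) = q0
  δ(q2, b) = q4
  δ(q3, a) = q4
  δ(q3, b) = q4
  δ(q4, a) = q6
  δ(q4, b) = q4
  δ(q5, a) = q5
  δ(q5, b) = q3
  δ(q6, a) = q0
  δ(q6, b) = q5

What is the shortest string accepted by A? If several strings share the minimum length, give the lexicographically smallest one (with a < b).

aaab

A breadth-first search from q0 reaches an accepting state first via the path q0 → q3 → q4 → q6 → q5 on input aaab.
No string of length < 4 is accepted (BFS exhausts all shorter strings without reaching an accepting state), and aaab is the lexicographically least accepting string of length 4.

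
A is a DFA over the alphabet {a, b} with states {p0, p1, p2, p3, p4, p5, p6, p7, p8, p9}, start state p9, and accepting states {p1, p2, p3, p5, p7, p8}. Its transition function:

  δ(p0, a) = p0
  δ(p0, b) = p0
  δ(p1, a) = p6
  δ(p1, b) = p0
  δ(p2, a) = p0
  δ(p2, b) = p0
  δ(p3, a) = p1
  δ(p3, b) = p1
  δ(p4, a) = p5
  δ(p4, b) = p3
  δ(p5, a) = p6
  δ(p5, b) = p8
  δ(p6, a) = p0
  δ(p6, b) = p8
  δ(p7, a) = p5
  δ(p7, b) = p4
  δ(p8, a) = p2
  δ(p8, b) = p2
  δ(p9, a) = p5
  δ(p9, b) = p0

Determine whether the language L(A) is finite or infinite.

finite

The useful states (reachable from p9 and able to reach an accepting state) are {p2, p5, p6, p8, p9}.
Restricted to these states the transition graph has no cycle, so every accepting path has bounded length and L is finite.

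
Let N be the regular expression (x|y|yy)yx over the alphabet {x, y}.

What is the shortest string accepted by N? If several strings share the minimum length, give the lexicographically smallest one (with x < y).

By inspection of the expression, no string of length less than 3 matches, and xyx is the lexicographically first match of length 3.

xyx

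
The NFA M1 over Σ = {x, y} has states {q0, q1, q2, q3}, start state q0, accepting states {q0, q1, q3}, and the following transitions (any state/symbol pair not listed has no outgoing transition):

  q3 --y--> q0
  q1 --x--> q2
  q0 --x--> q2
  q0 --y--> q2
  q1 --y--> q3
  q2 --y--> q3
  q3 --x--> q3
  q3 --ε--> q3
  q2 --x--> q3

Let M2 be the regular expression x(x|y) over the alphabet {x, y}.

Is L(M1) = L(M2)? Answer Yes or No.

The empty string ε is accepted by M1 but rejected by M2.
So L(M1) ≠ L(M2).

No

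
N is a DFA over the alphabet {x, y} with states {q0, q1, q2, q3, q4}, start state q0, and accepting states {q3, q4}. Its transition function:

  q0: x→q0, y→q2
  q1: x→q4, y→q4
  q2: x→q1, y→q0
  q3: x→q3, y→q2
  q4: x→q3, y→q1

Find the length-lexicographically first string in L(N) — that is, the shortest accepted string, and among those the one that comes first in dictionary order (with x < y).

A breadth-first search from q0 reaches an accepting state first via the path q0 → q2 → q1 → q4 on input yxx.
No string of length < 3 is accepted (BFS exhausts all shorter strings without reaching an accepting state), and yxx is the lexicographically least accepting string of length 3.

yxx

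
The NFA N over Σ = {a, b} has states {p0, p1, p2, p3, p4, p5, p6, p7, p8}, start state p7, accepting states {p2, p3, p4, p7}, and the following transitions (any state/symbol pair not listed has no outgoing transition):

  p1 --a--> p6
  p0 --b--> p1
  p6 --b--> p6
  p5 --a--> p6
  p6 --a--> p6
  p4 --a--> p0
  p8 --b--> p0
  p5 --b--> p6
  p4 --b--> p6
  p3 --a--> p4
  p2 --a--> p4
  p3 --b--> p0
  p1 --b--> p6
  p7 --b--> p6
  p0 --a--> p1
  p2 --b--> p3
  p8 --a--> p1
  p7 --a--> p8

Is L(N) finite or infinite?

The useful states (reachable from p7 and able to reach an accepting state) are {p7}.
Restricted to these states the transition graph has no cycle, so every accepting path has bounded length and L is finite.

finite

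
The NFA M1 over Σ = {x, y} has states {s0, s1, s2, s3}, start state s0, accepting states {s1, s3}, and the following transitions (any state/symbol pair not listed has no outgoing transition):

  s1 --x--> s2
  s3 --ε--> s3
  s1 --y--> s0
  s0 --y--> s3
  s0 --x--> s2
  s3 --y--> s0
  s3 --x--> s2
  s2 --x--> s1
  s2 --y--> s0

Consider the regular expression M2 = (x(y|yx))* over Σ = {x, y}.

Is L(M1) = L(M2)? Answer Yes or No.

No

The string y is accepted by M1 but rejected by M2.
So L(M1) ≠ L(M2).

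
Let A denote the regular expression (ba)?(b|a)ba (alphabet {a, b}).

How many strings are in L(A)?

4

The expression has no Kleene star, so L(A) is finite. Expanding the alternatives gives {aba, bba, baaba, babba}.
That is 2 of length 3, 2 of length 5: 4 strings in all.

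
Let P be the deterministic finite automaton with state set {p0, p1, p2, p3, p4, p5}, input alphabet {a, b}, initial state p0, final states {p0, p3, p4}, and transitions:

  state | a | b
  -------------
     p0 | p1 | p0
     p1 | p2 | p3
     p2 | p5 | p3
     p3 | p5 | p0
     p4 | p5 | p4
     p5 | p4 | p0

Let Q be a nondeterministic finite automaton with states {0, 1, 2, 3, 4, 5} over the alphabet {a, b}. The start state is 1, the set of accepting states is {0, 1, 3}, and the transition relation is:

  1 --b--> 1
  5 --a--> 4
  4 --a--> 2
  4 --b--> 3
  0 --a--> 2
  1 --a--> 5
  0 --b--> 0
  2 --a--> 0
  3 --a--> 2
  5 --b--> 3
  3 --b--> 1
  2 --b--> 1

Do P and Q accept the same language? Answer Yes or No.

Yes

Exploring the product automaton P × Q from the start pair (p0, 1), following both machines on each input symbol, reaches 6 state pairs: (p0, 1), (p1, 5), (p2, 4), (p3, 3), (p5, 2), (p4, 0).
P accepts in {p0, p3, p4} and Q accepts in {0, 1, 3}. In every reachable pair the two components are either both accepting — (p0, 1), (p3, 3), (p4, 0) — or both non-accepting, so no string is accepted by exactly one of the machines: L(P) \ L(Q) and L(Q) \ L(P) are both empty.
Hence every string is accepted by P iff it is accepted by Q, and the two languages coincide.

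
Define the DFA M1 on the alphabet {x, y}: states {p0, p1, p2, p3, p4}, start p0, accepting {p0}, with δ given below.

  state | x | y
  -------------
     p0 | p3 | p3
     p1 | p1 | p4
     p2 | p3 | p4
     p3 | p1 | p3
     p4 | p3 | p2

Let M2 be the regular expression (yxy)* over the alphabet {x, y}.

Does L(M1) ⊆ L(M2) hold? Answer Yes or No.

Converting the expression M2 to a DFA (subset construction, then merging equivalent states) gives the minimal DFA with states {r0, r1, r2, r3}, start state r0, accepting states {r0} and transitions r0: x→r1, y→r2; r1: x→r1, y→r1; r2: x→r3, y→r1; r3: x→r1, y→r0.
Exploring the product automaton M1 × M2 from the start pair (p0, r0), following both machines on each input symbol, reaches 11 state pairs: (p0, r0), (p3, r1), (p3, r2), (p1, r1), (p1, r3), (p4, r1), (p4, r0), (p2, r1), (p2, r2), (p3, r3), (p3, r0).
M1 accepts in {p0} and M2 accepts in {r0}. The reachable pairs whose M1-component is accepting are (p0, r0); in each of them the M2-component is accepting too, so the product for L(M1) \ L(M2) (M1-component accepting, M2-component rejecting) has no reachable accepting pair and the difference is empty.
Hence every string in L(M1) is also in L(M2).

Yes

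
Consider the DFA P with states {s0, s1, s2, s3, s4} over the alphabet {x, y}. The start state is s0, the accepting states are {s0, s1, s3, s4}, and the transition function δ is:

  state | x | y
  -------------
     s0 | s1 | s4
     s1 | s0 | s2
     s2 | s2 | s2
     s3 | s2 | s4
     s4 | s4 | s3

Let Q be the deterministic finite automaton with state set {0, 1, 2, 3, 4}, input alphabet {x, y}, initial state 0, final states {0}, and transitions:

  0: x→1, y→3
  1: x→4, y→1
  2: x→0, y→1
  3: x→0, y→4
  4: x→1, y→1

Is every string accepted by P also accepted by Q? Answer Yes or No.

No

The string x is in L(P) but not in L(Q).
So L(P) ⊄ L(Q).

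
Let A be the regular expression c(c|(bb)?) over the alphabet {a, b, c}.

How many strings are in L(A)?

The expression has no Kleene star, so L(A) is finite. Expanding the alternatives gives {c, cc, cbb}.
That is 1 of length 1, 1 of length 2, 1 of length 3: 3 strings in all.

3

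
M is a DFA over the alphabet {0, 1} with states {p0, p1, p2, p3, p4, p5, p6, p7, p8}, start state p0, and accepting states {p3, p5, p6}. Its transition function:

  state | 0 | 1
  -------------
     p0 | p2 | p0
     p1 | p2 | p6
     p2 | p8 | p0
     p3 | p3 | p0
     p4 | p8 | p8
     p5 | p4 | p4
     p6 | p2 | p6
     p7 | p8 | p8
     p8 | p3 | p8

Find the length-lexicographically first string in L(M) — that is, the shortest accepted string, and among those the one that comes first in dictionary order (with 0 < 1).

A breadth-first search from p0 reaches an accepting state first via the path p0 → p2 → p8 → p3 on input 000.
No string of length < 3 is accepted (BFS exhausts all shorter strings without reaching an accepting state), and 000 is the lexicographically least accepting string of length 3.

000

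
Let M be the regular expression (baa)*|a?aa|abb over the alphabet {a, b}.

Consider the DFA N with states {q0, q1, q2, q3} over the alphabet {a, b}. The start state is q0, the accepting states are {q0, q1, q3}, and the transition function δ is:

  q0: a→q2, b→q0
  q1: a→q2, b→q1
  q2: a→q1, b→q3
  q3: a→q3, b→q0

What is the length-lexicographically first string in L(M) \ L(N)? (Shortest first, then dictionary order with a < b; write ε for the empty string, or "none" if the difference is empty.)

The string aaa is accepted by M but not by N.
No shorter string lies in the difference, and aaa is the lexicographically first length-3 string in L(M) \ L(N).

aaa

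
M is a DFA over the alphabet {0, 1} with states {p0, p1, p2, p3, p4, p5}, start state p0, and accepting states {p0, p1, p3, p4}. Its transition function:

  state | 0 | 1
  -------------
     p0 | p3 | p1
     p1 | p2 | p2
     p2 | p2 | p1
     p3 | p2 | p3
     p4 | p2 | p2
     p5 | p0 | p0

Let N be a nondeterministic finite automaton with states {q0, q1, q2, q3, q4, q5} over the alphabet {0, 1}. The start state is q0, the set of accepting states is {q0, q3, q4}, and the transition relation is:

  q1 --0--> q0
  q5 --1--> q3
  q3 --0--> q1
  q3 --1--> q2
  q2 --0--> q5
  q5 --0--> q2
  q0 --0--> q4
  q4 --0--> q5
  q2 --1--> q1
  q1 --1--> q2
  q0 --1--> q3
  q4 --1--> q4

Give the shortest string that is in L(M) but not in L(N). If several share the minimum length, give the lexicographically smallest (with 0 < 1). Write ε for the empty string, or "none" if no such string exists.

101

The string 101 is accepted by M but not by N.
No shorter string lies in the difference, and 101 is the lexicographically first length-3 string in L(M) \ L(N).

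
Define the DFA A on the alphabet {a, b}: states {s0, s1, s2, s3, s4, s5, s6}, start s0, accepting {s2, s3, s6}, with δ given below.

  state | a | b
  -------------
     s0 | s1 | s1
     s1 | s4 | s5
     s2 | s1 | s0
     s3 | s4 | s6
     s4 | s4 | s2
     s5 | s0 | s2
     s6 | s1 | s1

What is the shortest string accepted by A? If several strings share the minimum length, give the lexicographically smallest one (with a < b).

A breadth-first search from s0 reaches an accepting state first via the path s0 → s1 → s4 → s2 on input aab.
No string of length < 3 is accepted (BFS exhausts all shorter strings without reaching an accepting state), and aab is the lexicographically least accepting string of length 3.

aab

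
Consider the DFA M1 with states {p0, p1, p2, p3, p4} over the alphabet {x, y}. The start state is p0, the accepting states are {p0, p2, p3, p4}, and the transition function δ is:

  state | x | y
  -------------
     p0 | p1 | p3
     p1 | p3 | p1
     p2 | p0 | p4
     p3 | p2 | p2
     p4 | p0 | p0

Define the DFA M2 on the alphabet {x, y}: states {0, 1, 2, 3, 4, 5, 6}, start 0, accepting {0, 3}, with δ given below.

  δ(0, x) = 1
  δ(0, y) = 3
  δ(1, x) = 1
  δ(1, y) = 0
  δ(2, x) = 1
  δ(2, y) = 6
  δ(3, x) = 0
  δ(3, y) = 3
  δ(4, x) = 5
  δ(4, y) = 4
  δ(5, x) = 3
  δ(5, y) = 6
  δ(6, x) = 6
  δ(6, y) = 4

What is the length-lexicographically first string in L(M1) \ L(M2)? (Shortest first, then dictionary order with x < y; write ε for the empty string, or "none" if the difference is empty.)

The string xx is accepted by M1 but not by M2.
No shorter string lies in the difference, and xx is the lexicographically first length-2 string in L(M1) \ L(M2).

xx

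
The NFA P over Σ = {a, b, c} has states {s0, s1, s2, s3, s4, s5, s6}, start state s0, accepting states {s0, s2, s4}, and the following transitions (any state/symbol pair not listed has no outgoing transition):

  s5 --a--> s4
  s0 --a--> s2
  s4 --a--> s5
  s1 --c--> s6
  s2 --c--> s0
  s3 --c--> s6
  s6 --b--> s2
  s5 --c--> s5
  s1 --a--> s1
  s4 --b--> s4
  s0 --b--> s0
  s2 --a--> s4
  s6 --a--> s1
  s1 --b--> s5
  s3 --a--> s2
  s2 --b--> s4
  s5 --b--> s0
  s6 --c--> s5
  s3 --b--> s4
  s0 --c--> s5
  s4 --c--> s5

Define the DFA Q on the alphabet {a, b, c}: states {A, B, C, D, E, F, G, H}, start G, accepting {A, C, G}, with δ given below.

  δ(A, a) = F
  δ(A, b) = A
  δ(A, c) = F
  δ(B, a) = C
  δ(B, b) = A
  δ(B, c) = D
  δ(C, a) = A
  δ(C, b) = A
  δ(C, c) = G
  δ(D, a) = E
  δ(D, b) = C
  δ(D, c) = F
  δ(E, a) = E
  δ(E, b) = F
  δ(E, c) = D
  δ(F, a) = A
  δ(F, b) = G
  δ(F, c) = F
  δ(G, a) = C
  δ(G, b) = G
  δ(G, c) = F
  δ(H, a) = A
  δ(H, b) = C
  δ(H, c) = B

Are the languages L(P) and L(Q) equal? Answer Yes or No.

Yes

Exploring the product automaton P × Q from the start pair (s0, G), following both machines on each input symbol, reaches 4 state pairs: (s0, G), (s2, C), (s5, F), (s4, A).
P accepts in {s0, s2, s4} and Q accepts in {A, C, G}. In every reachable pair the two components are either both accepting — (s0, G), (s2, C), (s4, A) — or both non-accepting, so no string is accepted by exactly one of the machines: L(P) \ L(Q) and L(Q) \ L(P) are both empty.
Hence every string is accepted by P iff it is accepted by Q, and the two languages coincide.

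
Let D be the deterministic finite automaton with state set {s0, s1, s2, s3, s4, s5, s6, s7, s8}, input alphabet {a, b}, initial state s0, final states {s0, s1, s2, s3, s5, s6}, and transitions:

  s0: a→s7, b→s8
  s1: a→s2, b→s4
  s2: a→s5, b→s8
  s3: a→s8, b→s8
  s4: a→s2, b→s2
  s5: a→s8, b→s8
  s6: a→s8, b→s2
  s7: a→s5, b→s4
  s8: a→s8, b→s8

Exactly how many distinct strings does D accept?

6

The useful subgraph on states {s0, s2, s4, s5, s7} is acyclic, so L(D) is finite; the longest accepting path visits 5 useful states, giving maximum string length 4.
Counting accepting paths from s0 by length: 1 of length 0, 1 of length 2, 2 of length 3, 2 of length 4. Total 6.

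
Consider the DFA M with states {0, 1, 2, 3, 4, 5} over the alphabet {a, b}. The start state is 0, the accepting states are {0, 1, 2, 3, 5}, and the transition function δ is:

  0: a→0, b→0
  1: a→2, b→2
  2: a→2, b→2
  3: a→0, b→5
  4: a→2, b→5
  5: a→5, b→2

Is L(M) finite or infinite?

State 0 is reachable from the start and can reach an accepting state, and it lies on the cycle 0 → 0.
Traversing that cycle any number of times yields accepted strings of unbounded length, so the language is infinite.

infinite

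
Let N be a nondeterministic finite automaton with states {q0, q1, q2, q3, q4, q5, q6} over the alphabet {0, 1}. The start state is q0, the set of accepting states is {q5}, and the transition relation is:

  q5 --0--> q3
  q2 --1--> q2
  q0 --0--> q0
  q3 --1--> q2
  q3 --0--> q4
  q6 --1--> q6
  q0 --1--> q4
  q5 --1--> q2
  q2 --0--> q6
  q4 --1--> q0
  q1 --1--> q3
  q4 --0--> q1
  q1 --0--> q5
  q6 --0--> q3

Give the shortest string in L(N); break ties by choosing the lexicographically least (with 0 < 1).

A breadth-first search from q0 reaches an accepting state first via the path q0 → q4 → q1 → q5 on input 100.
No string of length < 3 is accepted (BFS exhausts all shorter strings without reaching an accepting state), and 100 is the lexicographically least accepting string of length 3.

100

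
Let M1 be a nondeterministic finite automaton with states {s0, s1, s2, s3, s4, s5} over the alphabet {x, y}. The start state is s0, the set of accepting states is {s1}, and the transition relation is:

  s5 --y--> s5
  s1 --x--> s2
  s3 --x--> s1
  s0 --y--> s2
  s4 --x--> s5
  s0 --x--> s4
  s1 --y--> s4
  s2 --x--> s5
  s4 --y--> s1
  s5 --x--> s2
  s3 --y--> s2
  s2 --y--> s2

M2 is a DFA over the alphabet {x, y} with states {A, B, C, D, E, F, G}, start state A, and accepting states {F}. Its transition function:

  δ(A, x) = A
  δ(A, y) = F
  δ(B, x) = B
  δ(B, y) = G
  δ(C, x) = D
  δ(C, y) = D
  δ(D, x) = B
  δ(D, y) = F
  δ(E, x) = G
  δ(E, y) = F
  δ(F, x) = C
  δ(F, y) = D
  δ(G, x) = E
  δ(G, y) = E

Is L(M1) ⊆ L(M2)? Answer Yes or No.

Exploring the product automaton M1 × M2 from the start pair (s0, A), following both machines on each input symbol, reaches 18 state pairs: (s0, A), (s4, A), (s2, F), (s5, A), (s1, F), (s5, C), (s2, D), (s2, A), (s5, F), (s2, C), (s4, D), (s5, D), (s5, B), (s2, B), (s5, G), (s2, G), (s2, E), (s5, E).
M1 accepts in {s1} and M2 accepts in {F}. The reachable pairs whose M1-component is accepting are (s1, F); in each of them the M2-component is accepting too, so the product for L(M1) \ L(M2) (M1-component accepting, M2-component rejecting) has no reachable accepting pair and the difference is empty.
Hence every string in L(M1) is also in L(M2).

Yes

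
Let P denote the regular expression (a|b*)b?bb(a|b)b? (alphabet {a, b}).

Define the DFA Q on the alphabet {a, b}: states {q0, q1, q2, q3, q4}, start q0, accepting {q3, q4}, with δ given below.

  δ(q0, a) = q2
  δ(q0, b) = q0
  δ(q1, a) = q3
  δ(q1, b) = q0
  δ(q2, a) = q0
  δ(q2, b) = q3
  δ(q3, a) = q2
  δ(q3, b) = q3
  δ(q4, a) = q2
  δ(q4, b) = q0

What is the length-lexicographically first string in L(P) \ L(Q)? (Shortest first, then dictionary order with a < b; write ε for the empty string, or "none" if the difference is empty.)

bba

The string bba is accepted by P but not by Q.
No shorter string lies in the difference, and bba is the lexicographically first length-3 string in L(P) \ L(Q).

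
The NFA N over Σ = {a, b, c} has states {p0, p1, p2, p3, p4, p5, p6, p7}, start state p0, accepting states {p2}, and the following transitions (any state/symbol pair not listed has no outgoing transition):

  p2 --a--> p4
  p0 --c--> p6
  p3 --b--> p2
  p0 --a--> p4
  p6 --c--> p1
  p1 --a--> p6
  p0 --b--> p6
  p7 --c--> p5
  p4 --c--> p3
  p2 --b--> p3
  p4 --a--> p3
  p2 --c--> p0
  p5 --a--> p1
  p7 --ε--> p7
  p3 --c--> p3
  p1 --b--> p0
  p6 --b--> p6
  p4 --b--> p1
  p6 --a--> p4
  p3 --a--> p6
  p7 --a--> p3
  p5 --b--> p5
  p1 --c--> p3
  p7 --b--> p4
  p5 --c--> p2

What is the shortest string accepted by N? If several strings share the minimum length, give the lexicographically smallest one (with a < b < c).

aab

A breadth-first search from p0 reaches an accepting state first via the path p0 → p4 → p3 → p2 on input aab.
No string of length < 3 is accepted (BFS exhausts all shorter strings without reaching an accepting state), and aab is the lexicographically least accepting string of length 3.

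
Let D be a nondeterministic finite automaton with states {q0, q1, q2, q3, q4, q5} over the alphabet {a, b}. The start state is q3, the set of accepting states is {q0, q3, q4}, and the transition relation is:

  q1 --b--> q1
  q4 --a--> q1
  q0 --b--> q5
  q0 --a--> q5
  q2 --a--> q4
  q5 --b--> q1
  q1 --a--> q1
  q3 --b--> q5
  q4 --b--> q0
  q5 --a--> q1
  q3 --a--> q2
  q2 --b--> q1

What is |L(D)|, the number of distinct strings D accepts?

The useful subgraph on states {q0, q2, q3, q4} is acyclic, so L(D) is finite; the longest accepting path visits 4 useful states, giving maximum string length 3.
Counting accepting paths from q3 by length: 1 of length 0, 1 of length 2, 1 of length 3. Total 3.

3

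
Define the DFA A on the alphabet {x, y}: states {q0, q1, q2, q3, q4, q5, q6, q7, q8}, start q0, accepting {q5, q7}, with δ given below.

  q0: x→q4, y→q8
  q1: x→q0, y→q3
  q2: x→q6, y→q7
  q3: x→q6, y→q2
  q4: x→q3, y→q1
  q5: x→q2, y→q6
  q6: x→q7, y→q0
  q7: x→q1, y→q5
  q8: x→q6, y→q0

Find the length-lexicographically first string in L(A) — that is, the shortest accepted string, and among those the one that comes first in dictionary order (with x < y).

A breadth-first search from q0 reaches an accepting state first via the path q0 → q8 → q6 → q7 on input yxx.
No string of length < 3 is accepted (BFS exhausts all shorter strings without reaching an accepting state), and yxx is the lexicographically least accepting string of length 3.

yxx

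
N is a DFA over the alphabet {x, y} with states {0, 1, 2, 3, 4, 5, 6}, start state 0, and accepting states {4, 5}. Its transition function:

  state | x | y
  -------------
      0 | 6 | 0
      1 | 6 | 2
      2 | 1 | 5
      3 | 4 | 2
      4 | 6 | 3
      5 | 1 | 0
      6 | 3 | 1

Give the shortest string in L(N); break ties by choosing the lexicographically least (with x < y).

A breadth-first search from 0 reaches an accepting state first via the path 0 → 6 → 3 → 4 on input xxx.
No string of length < 3 is accepted (BFS exhausts all shorter strings without reaching an accepting state), and xxx is the lexicographically least accepting string of length 3.

xxx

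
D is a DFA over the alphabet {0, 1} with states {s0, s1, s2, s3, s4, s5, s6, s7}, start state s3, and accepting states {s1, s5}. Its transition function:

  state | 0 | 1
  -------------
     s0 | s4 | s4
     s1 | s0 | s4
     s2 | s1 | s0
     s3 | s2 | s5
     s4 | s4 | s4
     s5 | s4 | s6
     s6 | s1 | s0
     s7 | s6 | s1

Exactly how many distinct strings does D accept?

The useful subgraph on states {s1, s2, s3, s5, s6} is acyclic, so L(D) is finite; the longest accepting path visits 4 useful states, giving maximum string length 3.
Counting accepting paths from s3 by length: 1 of length 1, 1 of length 2, 1 of length 3. Total 3.

3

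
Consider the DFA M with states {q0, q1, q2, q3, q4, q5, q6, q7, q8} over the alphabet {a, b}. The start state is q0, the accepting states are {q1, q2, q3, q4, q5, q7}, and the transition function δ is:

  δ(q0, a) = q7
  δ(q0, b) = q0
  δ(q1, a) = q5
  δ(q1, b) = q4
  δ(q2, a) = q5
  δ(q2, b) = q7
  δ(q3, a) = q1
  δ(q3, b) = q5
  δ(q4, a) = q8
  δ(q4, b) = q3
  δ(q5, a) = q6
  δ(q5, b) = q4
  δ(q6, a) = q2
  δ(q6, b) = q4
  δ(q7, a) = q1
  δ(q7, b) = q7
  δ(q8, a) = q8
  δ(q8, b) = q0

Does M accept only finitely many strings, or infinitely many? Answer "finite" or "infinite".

State q0 is reachable from the start and can reach an accepting state, and it lies on the cycle q0 → q0.
Traversing that cycle any number of times yields accepted strings of unbounded length, so the language is infinite.

infinite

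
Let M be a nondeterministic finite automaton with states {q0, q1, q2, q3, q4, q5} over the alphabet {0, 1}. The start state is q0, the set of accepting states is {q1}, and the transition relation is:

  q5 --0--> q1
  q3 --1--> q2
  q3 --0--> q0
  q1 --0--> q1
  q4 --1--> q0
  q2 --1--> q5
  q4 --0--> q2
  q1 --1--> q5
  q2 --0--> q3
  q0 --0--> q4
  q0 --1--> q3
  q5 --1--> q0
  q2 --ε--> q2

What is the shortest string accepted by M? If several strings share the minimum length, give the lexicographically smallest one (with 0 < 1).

A breadth-first search from q0 reaches an accepting state first via the path q0 → q4 → q2 → q5 → q1 on input 0010.
No string of length < 4 is accepted (BFS exhausts all shorter strings without reaching an accepting state), and 0010 is the lexicographically least accepting string of length 4.

0010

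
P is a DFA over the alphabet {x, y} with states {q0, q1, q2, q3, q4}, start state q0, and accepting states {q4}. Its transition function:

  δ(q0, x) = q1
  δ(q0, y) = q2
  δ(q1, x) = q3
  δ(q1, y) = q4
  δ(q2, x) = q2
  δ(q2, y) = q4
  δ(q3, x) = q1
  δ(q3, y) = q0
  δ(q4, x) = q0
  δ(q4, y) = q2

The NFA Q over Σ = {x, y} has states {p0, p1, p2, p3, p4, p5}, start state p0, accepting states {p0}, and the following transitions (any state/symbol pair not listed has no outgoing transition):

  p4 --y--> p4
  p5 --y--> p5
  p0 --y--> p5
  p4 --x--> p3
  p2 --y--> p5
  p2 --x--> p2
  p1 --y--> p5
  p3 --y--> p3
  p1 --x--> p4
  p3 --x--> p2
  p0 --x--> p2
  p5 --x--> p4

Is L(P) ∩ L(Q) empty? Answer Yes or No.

Yes

Exploring the product automaton P × Q from the start pair (q0, p0), following both machines on each input symbol, reaches 17 state pairs: (q0, p0), (q1, p2), (q2, p5), (q3, p2), (q4, p5), (q2, p4), (q0, p5), (q0, p4), (q2, p3), (q4, p4), (q1, p4), (q1, p3), (q2, p2), (q4, p3), (q0, p3), (q3, p3), (q0, p2).
P accepts in {q4} and Q accepts in {p0}; no reachable pair has both components accepting, so no string drives both machines to acceptance simultaneously and L(P) ∩ L(Q) = ∅.
So no string is accepted by both, and the intersection is empty.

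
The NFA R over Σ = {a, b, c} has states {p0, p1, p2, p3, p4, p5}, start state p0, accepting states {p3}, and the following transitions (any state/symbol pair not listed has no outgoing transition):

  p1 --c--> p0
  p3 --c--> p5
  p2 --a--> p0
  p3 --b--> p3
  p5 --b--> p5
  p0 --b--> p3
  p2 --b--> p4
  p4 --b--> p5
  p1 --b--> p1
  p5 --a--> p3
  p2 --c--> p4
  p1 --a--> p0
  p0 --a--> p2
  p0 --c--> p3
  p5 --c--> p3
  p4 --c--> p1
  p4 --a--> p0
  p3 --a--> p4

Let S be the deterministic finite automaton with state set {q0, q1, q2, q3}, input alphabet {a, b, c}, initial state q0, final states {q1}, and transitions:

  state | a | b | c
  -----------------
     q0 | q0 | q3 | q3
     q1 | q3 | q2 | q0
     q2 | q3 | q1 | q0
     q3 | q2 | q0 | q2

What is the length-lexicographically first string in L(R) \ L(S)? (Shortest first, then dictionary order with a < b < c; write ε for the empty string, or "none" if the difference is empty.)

The string b is accepted by R but not by S.
No shorter string lies in the difference, and b is the lexicographically first length-1 string in L(R) \ L(S).

b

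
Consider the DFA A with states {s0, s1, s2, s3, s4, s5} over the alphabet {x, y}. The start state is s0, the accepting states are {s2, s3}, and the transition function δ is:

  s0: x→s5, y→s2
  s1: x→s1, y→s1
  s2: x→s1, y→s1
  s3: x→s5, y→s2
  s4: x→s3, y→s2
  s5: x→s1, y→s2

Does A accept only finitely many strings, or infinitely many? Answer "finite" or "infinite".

The useful states (reachable from s0 and able to reach an accepting state) are {s0, s2, s5}.
Restricted to these states the transition graph has no cycle, so every accepting path has bounded length and L is finite.

finite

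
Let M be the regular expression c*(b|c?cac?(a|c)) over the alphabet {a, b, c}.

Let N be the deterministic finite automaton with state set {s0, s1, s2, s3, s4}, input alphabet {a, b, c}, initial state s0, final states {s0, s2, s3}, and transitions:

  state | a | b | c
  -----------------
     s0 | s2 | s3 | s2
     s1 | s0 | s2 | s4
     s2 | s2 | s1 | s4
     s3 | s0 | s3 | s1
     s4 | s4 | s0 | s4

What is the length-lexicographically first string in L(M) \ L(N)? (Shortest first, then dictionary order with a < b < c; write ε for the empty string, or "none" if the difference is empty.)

The string cb is accepted by M but not by N.
No shorter string lies in the difference, and cb is the lexicographically first length-2 string in L(M) \ L(N).

cb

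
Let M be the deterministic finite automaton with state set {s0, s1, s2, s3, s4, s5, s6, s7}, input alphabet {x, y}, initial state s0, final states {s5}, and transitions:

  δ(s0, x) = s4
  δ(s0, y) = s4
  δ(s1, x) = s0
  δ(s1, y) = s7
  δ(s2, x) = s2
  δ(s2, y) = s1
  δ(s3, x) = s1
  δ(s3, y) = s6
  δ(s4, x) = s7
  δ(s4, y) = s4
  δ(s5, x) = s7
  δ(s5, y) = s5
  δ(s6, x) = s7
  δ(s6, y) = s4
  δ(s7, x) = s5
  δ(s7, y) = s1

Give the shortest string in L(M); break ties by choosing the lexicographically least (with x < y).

A breadth-first search from s0 reaches an accepting state first via the path s0 → s4 → s7 → s5 on input xxx.
No string of length < 3 is accepted (BFS exhausts all shorter strings without reaching an accepting state), and xxx is the lexicographically least accepting string of length 3.

xxx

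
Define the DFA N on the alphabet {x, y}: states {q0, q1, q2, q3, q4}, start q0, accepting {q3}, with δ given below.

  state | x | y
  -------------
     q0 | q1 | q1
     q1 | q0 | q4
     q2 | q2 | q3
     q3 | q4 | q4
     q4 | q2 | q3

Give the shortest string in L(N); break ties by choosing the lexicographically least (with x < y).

xyy

A breadth-first search from q0 reaches an accepting state first via the path q0 → q1 → q4 → q3 on input xyy.
No string of length < 3 is accepted (BFS exhausts all shorter strings without reaching an accepting state), and xyy is the lexicographically least accepting string of length 3.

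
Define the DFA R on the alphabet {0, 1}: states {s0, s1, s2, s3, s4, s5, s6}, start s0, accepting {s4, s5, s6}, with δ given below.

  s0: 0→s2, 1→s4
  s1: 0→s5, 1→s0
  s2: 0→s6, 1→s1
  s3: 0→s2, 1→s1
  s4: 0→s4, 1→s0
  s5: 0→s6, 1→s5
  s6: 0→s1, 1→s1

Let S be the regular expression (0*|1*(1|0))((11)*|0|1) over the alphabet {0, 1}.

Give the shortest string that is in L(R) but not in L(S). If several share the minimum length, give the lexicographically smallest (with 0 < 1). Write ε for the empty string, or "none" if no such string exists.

The string 010 is accepted by R but not by S.
No shorter string lies in the difference, and 010 is the lexicographically first length-3 string in L(R) \ L(S).

010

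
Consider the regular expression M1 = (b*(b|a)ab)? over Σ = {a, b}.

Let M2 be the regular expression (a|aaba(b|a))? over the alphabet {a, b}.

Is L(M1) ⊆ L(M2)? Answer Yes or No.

No

The string aab is in L(M1) but not in L(M2).
So L(M1) ⊄ L(M2).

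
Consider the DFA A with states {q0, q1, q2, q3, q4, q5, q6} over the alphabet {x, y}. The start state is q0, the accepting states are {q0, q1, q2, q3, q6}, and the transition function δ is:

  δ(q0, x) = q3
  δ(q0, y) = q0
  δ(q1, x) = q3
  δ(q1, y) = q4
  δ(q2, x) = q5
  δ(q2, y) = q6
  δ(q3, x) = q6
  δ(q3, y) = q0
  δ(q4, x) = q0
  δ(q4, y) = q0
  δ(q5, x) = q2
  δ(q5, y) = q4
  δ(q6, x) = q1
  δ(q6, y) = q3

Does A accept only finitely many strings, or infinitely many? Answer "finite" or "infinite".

State q0 is reachable from the start and can reach an accepting state, and it lies on the cycle q0 → q0.
Traversing that cycle any number of times yields accepted strings of unbounded length, so the language is infinite.

infinite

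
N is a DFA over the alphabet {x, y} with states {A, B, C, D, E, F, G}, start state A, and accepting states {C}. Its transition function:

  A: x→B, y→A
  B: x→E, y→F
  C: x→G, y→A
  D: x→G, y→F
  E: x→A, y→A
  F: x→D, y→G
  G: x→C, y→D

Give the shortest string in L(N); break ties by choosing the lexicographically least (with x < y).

xyyx

A breadth-first search from A reaches an accepting state first via the path A → B → F → G → C on input xyyx.
No string of length < 4 is accepted (BFS exhausts all shorter strings without reaching an accepting state), and xyyx is the lexicographically least accepting string of length 4.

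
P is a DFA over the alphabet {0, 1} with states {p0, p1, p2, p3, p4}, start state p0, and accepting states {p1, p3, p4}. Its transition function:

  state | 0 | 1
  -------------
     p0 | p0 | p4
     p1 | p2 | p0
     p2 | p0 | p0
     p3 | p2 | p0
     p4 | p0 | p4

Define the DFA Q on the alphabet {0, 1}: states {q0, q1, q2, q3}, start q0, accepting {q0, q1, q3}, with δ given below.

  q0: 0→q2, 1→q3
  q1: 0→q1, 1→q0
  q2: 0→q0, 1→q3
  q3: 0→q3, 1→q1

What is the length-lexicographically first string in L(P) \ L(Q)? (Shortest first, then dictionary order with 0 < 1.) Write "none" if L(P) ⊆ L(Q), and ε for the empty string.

Exploring the product automaton P × Q from the start pair (p0, q0), following both machines on each input symbol, reaches 7 state pairs: (p0, q0), (p0, q2), (p4, q3), (p0, q3), (p4, q1), (p0, q1), (p4, q0).
P accepts in {p1, p3, p4} and Q accepts in {q0, q1, q3}. The reachable pairs whose P-component is accepting are (p4, q3), (p4, q1), (p4, q0); in each of them the Q-component is accepting too, so the product for L(P) \ L(Q) (P-component accepting, Q-component rejecting) has no reachable accepting pair and the difference is empty.
So every string accepted by P is also accepted by Q: L(P) \ L(Q) = ∅ and there is no such string.

none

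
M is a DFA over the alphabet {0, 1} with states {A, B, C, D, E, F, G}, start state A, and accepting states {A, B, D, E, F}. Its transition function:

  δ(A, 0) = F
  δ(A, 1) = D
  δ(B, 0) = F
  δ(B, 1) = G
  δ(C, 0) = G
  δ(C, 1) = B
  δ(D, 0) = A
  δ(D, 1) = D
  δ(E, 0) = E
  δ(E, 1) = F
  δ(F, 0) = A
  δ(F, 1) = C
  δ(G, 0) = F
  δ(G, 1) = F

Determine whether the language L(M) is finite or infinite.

State A is reachable from the start and can reach an accepting state, and it lies on the cycle A → D → A.
Traversing that cycle any number of times yields accepted strings of unbounded length, so the language is infinite.

infinite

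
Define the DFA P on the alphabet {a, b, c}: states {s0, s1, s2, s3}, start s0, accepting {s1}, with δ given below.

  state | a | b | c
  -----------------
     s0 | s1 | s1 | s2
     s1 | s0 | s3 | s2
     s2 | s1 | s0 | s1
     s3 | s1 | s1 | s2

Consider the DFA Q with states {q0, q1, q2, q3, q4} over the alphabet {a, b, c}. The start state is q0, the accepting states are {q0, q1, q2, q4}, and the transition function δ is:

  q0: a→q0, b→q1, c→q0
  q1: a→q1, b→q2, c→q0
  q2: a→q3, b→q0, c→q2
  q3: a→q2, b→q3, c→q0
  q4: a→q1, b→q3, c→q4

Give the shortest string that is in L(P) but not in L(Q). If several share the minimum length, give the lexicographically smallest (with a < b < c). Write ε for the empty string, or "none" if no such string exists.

bba

The string bba is accepted by P but not by Q.
No shorter string lies in the difference, and bba is the lexicographically first length-3 string in L(P) \ L(Q).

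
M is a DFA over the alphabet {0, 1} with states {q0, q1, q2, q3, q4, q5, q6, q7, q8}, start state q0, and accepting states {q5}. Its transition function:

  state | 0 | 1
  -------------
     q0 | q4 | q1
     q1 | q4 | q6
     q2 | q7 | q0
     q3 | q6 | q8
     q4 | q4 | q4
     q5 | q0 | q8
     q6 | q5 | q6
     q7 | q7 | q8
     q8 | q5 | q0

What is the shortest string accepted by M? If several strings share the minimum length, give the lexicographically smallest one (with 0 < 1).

A breadth-first search from q0 reaches an accepting state first via the path q0 → q1 → q6 → q5 on input 110.
No string of length < 3 is accepted (BFS exhausts all shorter strings without reaching an accepting state), and 110 is the lexicographically least accepting string of length 3.

110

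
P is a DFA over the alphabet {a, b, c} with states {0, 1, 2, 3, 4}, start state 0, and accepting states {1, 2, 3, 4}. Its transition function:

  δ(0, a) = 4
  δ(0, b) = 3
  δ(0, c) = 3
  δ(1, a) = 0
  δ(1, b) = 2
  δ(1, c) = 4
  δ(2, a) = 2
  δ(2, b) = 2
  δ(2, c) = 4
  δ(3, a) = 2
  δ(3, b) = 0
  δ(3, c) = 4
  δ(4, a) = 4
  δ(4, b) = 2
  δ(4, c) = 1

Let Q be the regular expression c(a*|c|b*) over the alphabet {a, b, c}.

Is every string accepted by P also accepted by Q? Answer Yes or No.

The string a is in L(P) but not in L(Q).
So L(P) ⊄ L(Q).

No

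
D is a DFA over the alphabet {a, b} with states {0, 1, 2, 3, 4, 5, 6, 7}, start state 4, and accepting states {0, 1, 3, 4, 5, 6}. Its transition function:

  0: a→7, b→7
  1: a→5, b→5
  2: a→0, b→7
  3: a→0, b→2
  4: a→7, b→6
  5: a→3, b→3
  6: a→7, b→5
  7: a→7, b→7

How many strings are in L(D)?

The useful subgraph on states {0, 2, 3, 4, 5, 6} is acyclic, so L(D) is finite; the longest accepting path visits 6 useful states, giving maximum string length 5.
Counting accepting paths from 4 by length: 1 of length 0, 1 of length 1, 1 of length 2, 2 of length 3, 2 of length 4, 2 of length 5. Total 9.

9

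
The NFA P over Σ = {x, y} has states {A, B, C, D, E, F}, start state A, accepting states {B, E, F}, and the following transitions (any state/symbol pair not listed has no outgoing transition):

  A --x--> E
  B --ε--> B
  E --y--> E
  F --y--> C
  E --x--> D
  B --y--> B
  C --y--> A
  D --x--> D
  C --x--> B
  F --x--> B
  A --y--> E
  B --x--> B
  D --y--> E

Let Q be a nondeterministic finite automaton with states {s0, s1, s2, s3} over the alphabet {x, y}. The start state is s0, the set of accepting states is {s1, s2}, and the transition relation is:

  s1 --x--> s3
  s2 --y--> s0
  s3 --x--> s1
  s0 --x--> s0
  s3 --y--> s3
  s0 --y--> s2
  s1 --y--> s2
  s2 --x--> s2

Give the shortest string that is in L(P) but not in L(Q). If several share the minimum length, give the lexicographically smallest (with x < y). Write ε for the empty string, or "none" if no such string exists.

x

The string x is accepted by P but not by Q.
No shorter string lies in the difference, and x is the lexicographically first length-1 string in L(P) \ L(Q).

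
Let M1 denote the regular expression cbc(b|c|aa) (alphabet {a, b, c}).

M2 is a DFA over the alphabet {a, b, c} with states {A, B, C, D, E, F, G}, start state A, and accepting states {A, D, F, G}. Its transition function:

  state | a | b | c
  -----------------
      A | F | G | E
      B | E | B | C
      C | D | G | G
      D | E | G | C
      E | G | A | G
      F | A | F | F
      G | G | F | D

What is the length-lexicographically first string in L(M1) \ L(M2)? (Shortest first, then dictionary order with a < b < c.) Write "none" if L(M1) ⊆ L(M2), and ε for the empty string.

Converting the expression M1 to a DFA (subset construction, then merging equivalent states) gives the minimal DFA with states {r0, r1, r2, r3, r4, r5, r6}, start state r0, accepting states {r6} and transitions r0: a→r1, b→r1, c→r2; r1: a→r1, b→r1, c→r1; r2: a→r1, b→r3, c→r1; r3: a→r1, b→r1, c→r4; r4: a→r5, b→r6, c→r6; r5: a→r6, b→r1, c→r1; r6: a→r1, b→r1, c→r1.
Exploring the product automaton M1 × M2 from the start pair (r0, A), following both machines on each input symbol, reaches 13 state pairs: (r0, A), (r1, F), (r1, G), (r2, E), (r1, A), (r1, D), (r3, A), (r1, E), (r1, C), (r4, E), (r5, G), (r6, A), (r6, G).
M1 accepts in {r6} and M2 accepts in {A, D, F, G}. The reachable pairs whose M1-component is accepting are (r6, A), (r6, G); in each of them the M2-component is accepting too, so the product for L(M1) \ L(M2) (M1-component accepting, M2-component rejecting) has no reachable accepting pair and the difference is empty.
So every string accepted by M1 is also accepted by M2: L(M1) \ L(M2) = ∅ and there is no such string.

none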